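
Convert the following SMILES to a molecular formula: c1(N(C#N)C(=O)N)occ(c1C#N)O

C7H4N4O3

Heavy atoms from the SMILES: 7 C, 4 N, 3 O.
Implicit hydrogens by atom environment:
  3 × C (aromatic): no H
  3 × C: no H
  3 × N: no H
  1 × C (aromatic): 1 H
  1 × N: 2 H
  1 × O: 1 H
  1 × O (aromatic): no H
  1 × O: no H
  Total hydrogens = 4.
Molecular formula: C7H4N4O3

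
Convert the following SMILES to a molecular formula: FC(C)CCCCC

C7H15F

Heavy atoms from the SMILES: 7 C, 1 F.
Implicit hydrogens by atom environment:
  4 × C: 2 H each → 8
  2 × C: 3 H each → 6
  1 × C: 1 H
  1 × F: no H
  Total hydrogens = 15.
Molecular formula: C7H15F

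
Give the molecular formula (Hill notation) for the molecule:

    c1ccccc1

C6H6

Heavy atoms from the SMILES: 6 C.
Implicit hydrogens by atom environment:
  6 × C (aromatic): 1 H each → 6
  Total hydrogens = 6.
Molecular formula: C6H6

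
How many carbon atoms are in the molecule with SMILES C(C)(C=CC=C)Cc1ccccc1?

The symbol for carbon appears 13 times in the SMILES. Lowercase c denotes aromatic carbon and counts toward C.

13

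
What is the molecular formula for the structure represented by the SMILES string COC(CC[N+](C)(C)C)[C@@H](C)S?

Heavy atoms from the SMILES: 9 C, 1 N, 1 O, 1 S.
Implicit hydrogens by atom environment:
  5 × C: 3 H each → 15
  2 × C: 2 H each → 4
  2 × C: 1 H each → 2
  1 × N (charge +1): no H
  1 × O: no H
  1 × S: 1 H
  Total hydrogens = 22.
Net charge +1.
Molecular formula: C9H22NOS+

C9H22NOS+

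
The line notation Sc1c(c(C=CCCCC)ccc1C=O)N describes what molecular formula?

Heavy atoms from the SMILES: 13 C, 1 N, 1 O, 1 S.
Implicit hydrogens by atom environment:
  4 × C (aromatic): no H
  3 × C: 2 H each → 6
  3 × C: 1 H each → 3
  2 × C (aromatic): 1 H each → 2
  1 × C: 3 H
  1 × N: 2 H
  1 × O: no H
  1 × S: 1 H
  Total hydrogens = 17.
Molecular formula: C13H17NOS

C13H17NOS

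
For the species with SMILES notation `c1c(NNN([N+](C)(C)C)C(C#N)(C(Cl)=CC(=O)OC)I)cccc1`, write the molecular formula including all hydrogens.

C15H20ClIN5O2+

Heavy atoms from the SMILES: 15 C, 1 Cl, 1 I, 5 N, 2 O.
Implicit hydrogens by atom environment:
  5 × C (aromatic): 1 H each → 5
  4 × C: 3 H each → 12
  4 × C: no H
  2 × N: 1 H each → 2
  2 × N: no H
  2 × O: no H
  1 × C: 1 H
  1 × C (aromatic): no H
  1 × Cl: no H
  1 × I: no H
  1 × N (charge +1): no H
  Total hydrogens = 20.
Net charge +1.
Molecular formula: C15H20ClIN5O2+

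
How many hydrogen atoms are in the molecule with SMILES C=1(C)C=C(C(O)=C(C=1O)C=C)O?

Hydrogens are implicit in SMILES; fill each atom to its normal valence:
  5 × C (aromatic): no H
  3 × O: 1 H each → 3
  1 × C: 3 H
  1 × C: 2 H
  1 × C (aromatic): 1 H
  1 × C: 1 H
  Total hydrogens = 10.

10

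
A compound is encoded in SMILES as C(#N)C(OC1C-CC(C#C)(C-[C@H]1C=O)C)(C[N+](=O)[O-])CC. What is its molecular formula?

Heavy atoms from the SMILES: 15 C, 2 N, 4 O.
Implicit hydrogens by atom environment:
  5 × C: 2 H each → 10
  4 × C: 1 H each → 4
  4 × C: no H
  3 × O: no H
  2 × C: 3 H each → 6
  1 × N: no H
  1 × N (charge +1): no H
  1 × O (charge -1): no H
  Total hydrogens = 20.
Molecular formula: C15H20N2O4

C15H20N2O4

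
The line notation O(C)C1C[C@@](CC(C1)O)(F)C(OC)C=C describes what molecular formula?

C11H19FO3

Heavy atoms from the SMILES: 11 C, 1 F, 3 O.
Implicit hydrogens by atom environment:
  4 × C: 2 H each → 8
  4 × C: 1 H each → 4
  2 × C: 3 H each → 6
  2 × O: no H
  1 × C: no H
  1 × F: no H
  1 × O: 1 H
  Total hydrogens = 19.
Molecular formula: C11H19FO3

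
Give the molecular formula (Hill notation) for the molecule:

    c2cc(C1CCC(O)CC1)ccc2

Heavy atoms from the SMILES: 12 C, 1 O.
Implicit hydrogens by atom environment:
  5 × C (aromatic): 1 H each → 5
  4 × C: 2 H each → 8
  2 × C: 1 H each → 2
  1 × C (aromatic): no H
  1 × O: 1 H
  Total hydrogens = 16.
Molecular formula: C12H16O

C12H16O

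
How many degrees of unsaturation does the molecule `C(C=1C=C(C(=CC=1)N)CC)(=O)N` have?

Molecular formula from the SMILES: C9H12N2O.
DoU = (2C + 2 + N − H − X)/2 = (2·9 + 2 + 2 − 12 − 0)/2 = 10/2 = 5.
(Structurally: 1 ring(s) + 4 π bond(s) = 5.)

5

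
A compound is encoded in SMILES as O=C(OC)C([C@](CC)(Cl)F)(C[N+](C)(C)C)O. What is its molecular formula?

Heavy atoms from the SMILES: 10 C, 1 Cl, 1 F, 1 N, 3 O.
Implicit hydrogens by atom environment:
  5 × C: 3 H each → 15
  3 × C: no H
  2 × C: 2 H each → 4
  2 × O: no H
  1 × Cl: no H
  1 × F: no H
  1 × N (charge +1): no H
  1 × O: 1 H
  Total hydrogens = 20.
Net charge +1.
Molecular formula: C10H20ClFNO3+

C10H20ClFNO3+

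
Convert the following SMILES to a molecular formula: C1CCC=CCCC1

Heavy atoms from the SMILES: 8 C.
Implicit hydrogens by atom environment:
  6 × C: 2 H each → 12
  2 × C: 1 H each → 2
  Total hydrogens = 14.
Molecular formula: C8H14

C8H14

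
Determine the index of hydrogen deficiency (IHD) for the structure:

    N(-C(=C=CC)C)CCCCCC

2

Molecular formula from the SMILES: C11H21N.
DoU = (2C + 2 + N − H − X)/2 = (2·11 + 2 + 1 − 21 − 0)/2 = 4/2 = 2.
(Structurally: 0 ring(s) + 2 π bond(s) = 2.)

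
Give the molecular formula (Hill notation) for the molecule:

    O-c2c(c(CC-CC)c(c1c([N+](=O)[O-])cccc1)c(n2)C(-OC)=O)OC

Heavy atoms from the SMILES: 18 C, 2 N, 6 O.
Implicit hydrogens by atom environment:
  7 × C (aromatic): no H
  4 × C (aromatic): 1 H each → 4
  4 × O: no H
  3 × C: 3 H each → 9
  3 × C: 2 H each → 6
  1 × C: no H
  1 × N (aromatic): no H
  1 × N (charge +1): no H
  1 × O: 1 H
  1 × O (charge -1): no H
  Total hydrogens = 20.
Molecular formula: C18H20N2O6

C18H20N2O6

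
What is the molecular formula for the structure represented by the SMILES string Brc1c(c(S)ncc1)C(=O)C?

Heavy atoms from the SMILES: 1 Br, 7 C, 1 N, 1 O, 1 S.
Implicit hydrogens by atom environment:
  3 × C (aromatic): no H
  2 × C (aromatic): 1 H each → 2
  1 × Br: no H
  1 × C: 3 H
  1 × C: no H
  1 × N (aromatic): no H
  1 × O: no H
  1 × S: 1 H
  Total hydrogens = 6.
Molecular formula: C7H6BrNOS

C7H6BrNOS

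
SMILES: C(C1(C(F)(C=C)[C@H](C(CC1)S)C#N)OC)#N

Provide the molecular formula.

Heavy atoms from the SMILES: 11 C, 1 F, 2 N, 1 O, 1 S.
Implicit hydrogens by atom environment:
  4 × C: no H
  3 × C: 2 H each → 6
  3 × C: 1 H each → 3
  2 × N: no H
  1 × C: 3 H
  1 × F: no H
  1 × O: no H
  1 × S: 1 H
  Total hydrogens = 13.
Molecular formula: C11H13FN2OS

C11H13FN2OS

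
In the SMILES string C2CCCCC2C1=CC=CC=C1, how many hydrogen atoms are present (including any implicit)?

16

Hydrogens are implicit in SMILES; fill each atom to its normal valence:
  5 × C: 2 H each → 10
  5 × C (aromatic): 1 H each → 5
  1 × C: 1 H
  1 × C (aromatic): no H
  Total hydrogens = 16.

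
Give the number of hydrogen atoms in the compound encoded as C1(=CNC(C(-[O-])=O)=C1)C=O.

Hydrogens are implicit in SMILES; fill each atom to its normal valence:
  2 × C (aromatic): 1 H each → 2
  2 × C (aromatic): no H
  2 × O: no H
  1 × C: 1 H
  1 × C: no H
  1 × N (aromatic): 1 H
  1 × O (charge -1): no H
  Total hydrogens = 4.

4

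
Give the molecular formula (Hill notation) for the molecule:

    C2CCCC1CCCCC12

C10H18

Heavy atoms from the SMILES: 10 C.
Implicit hydrogens by atom environment:
  8 × C: 2 H each → 16
  2 × C: 1 H each → 2
  Total hydrogens = 18.
Molecular formula: C10H18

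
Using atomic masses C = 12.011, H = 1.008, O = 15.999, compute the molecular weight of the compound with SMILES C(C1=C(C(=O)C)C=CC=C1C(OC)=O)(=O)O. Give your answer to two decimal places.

222.20

Molecular formula: C11H10O5.
M = 11×12.011 + 10×1.008 + 5×15.999 = 222.20 g/mol.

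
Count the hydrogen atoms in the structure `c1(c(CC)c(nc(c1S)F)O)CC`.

12

Hydrogens are implicit in SMILES; fill each atom to its normal valence:
  5 × C (aromatic): no H
  2 × C: 3 H each → 6
  2 × C: 2 H each → 4
  1 × F: no H
  1 × N (aromatic): no H
  1 × O: 1 H
  1 × S: 1 H
  Total hydrogens = 12.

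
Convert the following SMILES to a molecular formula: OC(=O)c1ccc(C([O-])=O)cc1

C8H5O4-

Heavy atoms from the SMILES: 8 C, 4 O.
Implicit hydrogens by atom environment:
  4 × C (aromatic): 1 H each → 4
  2 × C (aromatic): no H
  2 × C: no H
  2 × O: no H
  1 × O: 1 H
  1 × O (charge -1): no H
  Total hydrogens = 5.
Net charge -1.
Molecular formula: C8H5O4-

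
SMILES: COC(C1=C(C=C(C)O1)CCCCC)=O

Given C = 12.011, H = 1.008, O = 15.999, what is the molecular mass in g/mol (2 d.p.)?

210.27

Molecular formula: C12H18O3.
M = 12×12.011 + 18×1.008 + 3×15.999 = 210.27 g/mol.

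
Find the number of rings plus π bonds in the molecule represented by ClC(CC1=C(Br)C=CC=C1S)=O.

Molecular formula from the SMILES: C8H6BrClOS.
DoU = (2C + 2 + N − H − X)/2 = (2·8 + 2 + 0 − 6 − 2)/2 = 10/2 = 5.
(Structurally: 1 ring(s) + 4 π bond(s) = 5.)

5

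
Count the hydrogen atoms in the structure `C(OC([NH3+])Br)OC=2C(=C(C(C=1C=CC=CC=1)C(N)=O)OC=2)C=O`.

Hydrogens are implicit in SMILES; fill each atom to its normal valence:
  6 × C (aromatic): 1 H each → 6
  4 × C (aromatic): no H
  4 × O: no H
  3 × C: 1 H each → 3
  1 × Br: no H
  1 × C: 2 H
  1 × C: no H
  1 × N (charge +1): 3 H
  1 × N: 2 H
  1 × O (aromatic): no H
  Total hydrogens = 16.

16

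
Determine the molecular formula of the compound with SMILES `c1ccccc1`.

Heavy atoms from the SMILES: 6 C.
Implicit hydrogens by atom environment:
  6 × C (aromatic): 1 H each → 6
  Total hydrogens = 6.
Molecular formula: C6H6

C6H6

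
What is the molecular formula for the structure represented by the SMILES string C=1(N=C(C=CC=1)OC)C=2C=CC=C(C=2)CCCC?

Heavy atoms from the SMILES: 16 C, 1 N, 1 O.
Implicit hydrogens by atom environment:
  7 × C (aromatic): 1 H each → 7
  4 × C (aromatic): no H
  3 × C: 2 H each → 6
  2 × C: 3 H each → 6
  1 × N (aromatic): no H
  1 × O: no H
  Total hydrogens = 19.
Molecular formula: C16H19NO

C16H19NO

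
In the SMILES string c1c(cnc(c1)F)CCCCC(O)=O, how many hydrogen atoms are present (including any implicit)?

12

Hydrogens are implicit in SMILES; fill each atom to its normal valence:
  4 × C: 2 H each → 8
  3 × C (aromatic): 1 H each → 3
  2 × C (aromatic): no H
  1 × C: no H
  1 × F: no H
  1 × N (aromatic): no H
  1 × O: 1 H
  1 × O: no H
  Total hydrogens = 12.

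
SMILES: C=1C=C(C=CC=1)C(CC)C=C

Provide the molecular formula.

C11H14

Heavy atoms from the SMILES: 11 C.
Implicit hydrogens by atom environment:
  5 × C (aromatic): 1 H each → 5
  2 × C: 2 H each → 4
  2 × C: 1 H each → 2
  1 × C: 3 H
  1 × C (aromatic): no H
  Total hydrogens = 14.
Molecular formula: C11H14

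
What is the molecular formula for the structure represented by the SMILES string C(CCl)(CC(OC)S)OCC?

C7H15ClO2S

Heavy atoms from the SMILES: 7 C, 1 Cl, 2 O, 1 S.
Implicit hydrogens by atom environment:
  3 × C: 2 H each → 6
  2 × C: 3 H each → 6
  2 × C: 1 H each → 2
  2 × O: no H
  1 × Cl: no H
  1 × S: 1 H
  Total hydrogens = 15.
Molecular formula: C7H15ClO2S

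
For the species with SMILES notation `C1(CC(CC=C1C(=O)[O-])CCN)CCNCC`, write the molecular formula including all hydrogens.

Heavy atoms from the SMILES: 13 C, 2 N, 2 O.
Implicit hydrogens by atom environment:
  7 × C: 2 H each → 14
  3 × C: 1 H each → 3
  2 × C: no H
  1 × C: 3 H
  1 × N: 2 H
  1 × N: 1 H
  1 × O: no H
  1 × O (charge -1): no H
  Total hydrogens = 23.
Net charge -1.
Molecular formula: C13H23N2O2-

C13H23N2O2-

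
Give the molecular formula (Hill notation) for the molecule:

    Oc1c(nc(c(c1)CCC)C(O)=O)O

Heavy atoms from the SMILES: 9 C, 1 N, 4 O.
Implicit hydrogens by atom environment:
  4 × C (aromatic): no H
  3 × O: 1 H each → 3
  2 × C: 2 H each → 4
  1 × C: 3 H
  1 × C (aromatic): 1 H
  1 × C: no H
  1 × N (aromatic): no H
  1 × O: no H
  Total hydrogens = 11.
Molecular formula: C9H11NO4

C9H11NO4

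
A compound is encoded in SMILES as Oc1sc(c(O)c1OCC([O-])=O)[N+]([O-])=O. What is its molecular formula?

C6H4NO7S-

Heavy atoms from the SMILES: 6 C, 1 N, 7 O, 1 S.
Implicit hydrogens by atom environment:
  4 × C (aromatic): no H
  3 × O: no H
  2 × O: 1 H each → 2
  2 × O (charge -1): no H
  1 × C: 2 H
  1 × C: no H
  1 × N (charge +1): no H
  1 × S (aromatic): no H
  Total hydrogens = 4.
Net charge -1.
Molecular formula: C6H4NO7S-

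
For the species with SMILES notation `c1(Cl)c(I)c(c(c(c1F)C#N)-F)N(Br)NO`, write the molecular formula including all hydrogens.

C7H2BrClF2IN3O

Heavy atoms from the SMILES: 1 Br, 7 C, 1 Cl, 2 F, 1 I, 3 N, 1 O.
Implicit hydrogens by atom environment:
  6 × C (aromatic): no H
  2 × F: no H
  2 × N: no H
  1 × Br: no H
  1 × C: no H
  1 × Cl: no H
  1 × I: no H
  1 × N: 1 H
  1 × O: 1 H
  Total hydrogens = 2.
Molecular formula: C7H2BrClF2IN3O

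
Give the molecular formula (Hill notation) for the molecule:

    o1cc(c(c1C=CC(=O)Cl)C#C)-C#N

Heavy atoms from the SMILES: 10 C, 1 Cl, 1 N, 2 O.
Implicit hydrogens by atom environment:
  3 × C: 1 H each → 3
  3 × C (aromatic): no H
  3 × C: no H
  1 × C (aromatic): 1 H
  1 × Cl: no H
  1 × N: no H
  1 × O (aromatic): no H
  1 × O: no H
  Total hydrogens = 4.
Molecular formula: C10H4ClNO2

C10H4ClNO2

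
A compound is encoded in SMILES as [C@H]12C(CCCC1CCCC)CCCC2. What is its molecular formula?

C14H26

Heavy atoms from the SMILES: 14 C.
Implicit hydrogens by atom environment:
  10 × C: 2 H each → 20
  3 × C: 1 H each → 3
  1 × C: 3 H
  Total hydrogens = 26.
Molecular formula: C14H26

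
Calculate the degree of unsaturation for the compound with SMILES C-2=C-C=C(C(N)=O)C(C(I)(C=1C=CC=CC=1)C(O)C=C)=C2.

10

Molecular formula from the SMILES: C17H16INO2.
DoU = (2C + 2 + N − H − X)/2 = (2·17 + 2 + 1 − 16 − 1)/2 = 20/2 = 10.
(Structurally: 2 ring(s) + 8 π bond(s) = 10.)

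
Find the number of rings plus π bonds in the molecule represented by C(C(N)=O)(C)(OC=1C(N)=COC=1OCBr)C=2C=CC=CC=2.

Molecular formula from the SMILES: C14H15BrN2O4.
DoU = (2C + 2 + N − H − X)/2 = (2·14 + 2 + 2 − 15 − 1)/2 = 16/2 = 8.
(Structurally: 2 ring(s) + 6 π bond(s) = 8.)

8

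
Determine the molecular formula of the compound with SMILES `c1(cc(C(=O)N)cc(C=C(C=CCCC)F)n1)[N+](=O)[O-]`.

Heavy atoms from the SMILES: 13 C, 1 F, 3 N, 3 O.
Implicit hydrogens by atom environment:
  3 × C: 1 H each → 3
  3 × C (aromatic): no H
  2 × C: 2 H each → 4
  2 × C (aromatic): 1 H each → 2
  2 × C: no H
  2 × O: no H
  1 × C: 3 H
  1 × F: no H
  1 × N: 2 H
  1 × N (aromatic): no H
  1 × N (charge +1): no H
  1 × O (charge -1): no H
  Total hydrogens = 14.
Molecular formula: C13H14FN3O3

C13H14FN3O3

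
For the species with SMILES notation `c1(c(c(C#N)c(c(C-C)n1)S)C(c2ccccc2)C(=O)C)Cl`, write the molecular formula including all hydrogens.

C17H15ClN2OS

Heavy atoms from the SMILES: 17 C, 1 Cl, 2 N, 1 O, 1 S.
Implicit hydrogens by atom environment:
  6 × C (aromatic): no H
  5 × C (aromatic): 1 H each → 5
  2 × C: 3 H each → 6
  2 × C: no H
  1 × C: 2 H
  1 × C: 1 H
  1 × Cl: no H
  1 × N (aromatic): no H
  1 × N: no H
  1 × O: no H
  1 × S: 1 H
  Total hydrogens = 15.
Molecular formula: C17H15ClN2OS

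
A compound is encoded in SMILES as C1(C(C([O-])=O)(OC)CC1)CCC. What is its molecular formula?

C9H15O3-

Heavy atoms from the SMILES: 9 C, 3 O.
Implicit hydrogens by atom environment:
  4 × C: 2 H each → 8
  2 × C: 3 H each → 6
  2 × C: no H
  2 × O: no H
  1 × C: 1 H
  1 × O (charge -1): no H
  Total hydrogens = 15.
Net charge -1.
Molecular formula: C9H15O3-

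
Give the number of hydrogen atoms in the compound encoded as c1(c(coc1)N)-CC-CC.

Hydrogens are implicit in SMILES; fill each atom to its normal valence:
  3 × C: 2 H each → 6
  2 × C (aromatic): 1 H each → 2
  2 × C (aromatic): no H
  1 × C: 3 H
  1 × N: 2 H
  1 × O (aromatic): no H
  Total hydrogens = 13.

13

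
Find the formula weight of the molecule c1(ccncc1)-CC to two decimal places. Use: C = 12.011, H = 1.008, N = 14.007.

107.16

Molecular formula: C7H9N.
M = 7×12.011 + 9×1.008 + 1×14.007 = 107.16 g/mol.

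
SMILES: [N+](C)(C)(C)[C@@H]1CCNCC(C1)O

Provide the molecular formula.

Heavy atoms from the SMILES: 9 C, 2 N, 1 O.
Implicit hydrogens by atom environment:
  4 × C: 2 H each → 8
  3 × C: 3 H each → 9
  2 × C: 1 H each → 2
  1 × N: 1 H
  1 × N (charge +1): no H
  1 × O: 1 H
  Total hydrogens = 21.
Net charge +1.
Molecular formula: C9H21N2O+

C9H21N2O+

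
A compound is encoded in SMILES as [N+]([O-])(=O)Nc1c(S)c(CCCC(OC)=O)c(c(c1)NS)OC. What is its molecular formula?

C12H17N3O5S2

Heavy atoms from the SMILES: 12 C, 3 N, 5 O, 2 S.
Implicit hydrogens by atom environment:
  5 × C (aromatic): no H
  4 × O: no H
  3 × C: 2 H each → 6
  2 × C: 3 H each → 6
  2 × N: 1 H each → 2
  2 × S: 1 H each → 2
  1 × C (aromatic): 1 H
  1 × C: no H
  1 × N (charge +1): no H
  1 × O (charge -1): no H
  Total hydrogens = 17.
Molecular formula: C12H17N3O5S2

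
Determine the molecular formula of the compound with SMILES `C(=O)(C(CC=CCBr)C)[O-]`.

Heavy atoms from the SMILES: 1 Br, 7 C, 2 O.
Implicit hydrogens by atom environment:
  3 × C: 1 H each → 3
  2 × C: 2 H each → 4
  1 × Br: no H
  1 × C: 3 H
  1 × C: no H
  1 × O: no H
  1 × O (charge -1): no H
  Total hydrogens = 10.
Net charge -1.
Molecular formula: C7H10BrO2-

C7H10BrO2-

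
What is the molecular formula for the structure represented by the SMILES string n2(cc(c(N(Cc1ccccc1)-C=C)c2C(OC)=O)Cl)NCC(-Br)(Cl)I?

Heavy atoms from the SMILES: 1 Br, 17 C, 2 Cl, 1 I, 3 N, 2 O.
Implicit hydrogens by atom environment:
  6 × C (aromatic): 1 H each → 6
  4 × C (aromatic): no H
  3 × C: 2 H each → 6
  2 × C: no H
  2 × Cl: no H
  2 × O: no H
  1 × Br: no H
  1 × C: 3 H
  1 × C: 1 H
  1 × I: no H
  1 × N: 1 H
  1 × N (aromatic): no H
  1 × N: no H
  Total hydrogens = 17.
Molecular formula: C17H17BrCl2IN3O2

C17H17BrCl2IN3O2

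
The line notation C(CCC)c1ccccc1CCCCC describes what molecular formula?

C15H24

Heavy atoms from the SMILES: 15 C.
Implicit hydrogens by atom environment:
  7 × C: 2 H each → 14
  4 × C (aromatic): 1 H each → 4
  2 × C: 3 H each → 6
  2 × C (aromatic): no H
  Total hydrogens = 24.
Molecular formula: C15H24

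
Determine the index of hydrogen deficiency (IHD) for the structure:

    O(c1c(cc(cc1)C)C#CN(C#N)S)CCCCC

8

Molecular formula from the SMILES: C15H18N2OS.
DoU = (2C + 2 + N − H − X)/2 = (2·15 + 2 + 2 − 18 − 0)/2 = 16/2 = 8.
(Structurally: 1 ring(s) + 7 π bond(s) = 8.)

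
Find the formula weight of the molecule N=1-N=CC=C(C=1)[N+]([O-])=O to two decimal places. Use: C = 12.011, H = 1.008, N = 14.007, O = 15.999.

Molecular formula: C4H3N3O2.
M = 4×12.011 + 3×1.008 + 3×14.007 + 2×15.999 = 125.09 g/mol.

125.09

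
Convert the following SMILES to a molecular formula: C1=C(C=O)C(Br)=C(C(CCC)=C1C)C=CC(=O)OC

Heavy atoms from the SMILES: 1 Br, 15 C, 3 O.
Implicit hydrogens by atom environment:
  5 × C (aromatic): no H
  3 × C: 3 H each → 9
  3 × C: 1 H each → 3
  3 × O: no H
  2 × C: 2 H each → 4
  1 × Br: no H
  1 × C (aromatic): 1 H
  1 × C: no H
  Total hydrogens = 17.
Molecular formula: C15H17BrO3

C15H17BrO3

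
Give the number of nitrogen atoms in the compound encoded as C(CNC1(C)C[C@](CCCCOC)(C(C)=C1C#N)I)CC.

2

The symbol for nitrogen appears 2 times in the SMILES.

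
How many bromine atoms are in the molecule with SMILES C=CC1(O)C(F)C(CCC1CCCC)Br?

The symbol for bromine appears 1 time in the SMILES.

1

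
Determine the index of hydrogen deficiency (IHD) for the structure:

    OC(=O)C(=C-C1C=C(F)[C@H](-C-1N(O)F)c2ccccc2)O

8

Molecular formula from the SMILES: C14H13F2NO4.
DoU = (2C + 2 + N − H − X)/2 = (2·14 + 2 + 1 − 13 − 2)/2 = 16/2 = 8.
(Structurally: 2 ring(s) + 6 π bond(s) = 8.)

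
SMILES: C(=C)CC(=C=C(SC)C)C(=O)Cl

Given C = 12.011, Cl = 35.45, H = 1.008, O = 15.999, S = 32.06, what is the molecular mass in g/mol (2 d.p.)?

202.70

Molecular formula: C9H11ClOS.
M = 9×12.011 + 1×35.45 + 11×1.008 + 1×15.999 + 1×32.06 = 202.70 g/mol.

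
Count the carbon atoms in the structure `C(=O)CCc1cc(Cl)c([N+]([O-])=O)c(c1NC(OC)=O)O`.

11

The symbol for carbon appears 11 times in the SMILES. Lowercase c denotes aromatic carbon and counts toward C.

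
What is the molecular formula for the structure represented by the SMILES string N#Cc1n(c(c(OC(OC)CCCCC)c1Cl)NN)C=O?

C13H19ClN4O3

Heavy atoms from the SMILES: 13 C, 1 Cl, 4 N, 3 O.
Implicit hydrogens by atom environment:
  4 × C: 2 H each → 8
  4 × C (aromatic): no H
  3 × O: no H
  2 × C: 3 H each → 6
  2 × C: 1 H each → 2
  1 × C: no H
  1 × Cl: no H
  1 × N: 2 H
  1 × N: 1 H
  1 × N (aromatic): no H
  1 × N: no H
  Total hydrogens = 19.
Molecular formula: C13H19ClN4O3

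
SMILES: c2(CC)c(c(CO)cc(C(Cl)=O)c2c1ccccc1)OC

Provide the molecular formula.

C17H17ClO3

Heavy atoms from the SMILES: 17 C, 1 Cl, 3 O.
Implicit hydrogens by atom environment:
  6 × C (aromatic): 1 H each → 6
  6 × C (aromatic): no H
  2 × C: 3 H each → 6
  2 × C: 2 H each → 4
  2 × O: no H
  1 × C: no H
  1 × Cl: no H
  1 × O: 1 H
  Total hydrogens = 17.
Molecular formula: C17H17ClO3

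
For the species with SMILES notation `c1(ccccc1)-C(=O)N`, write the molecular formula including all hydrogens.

C7H7NO

Heavy atoms from the SMILES: 7 C, 1 N, 1 O.
Implicit hydrogens by atom environment:
  5 × C (aromatic): 1 H each → 5
  1 × C (aromatic): no H
  1 × C: no H
  1 × N: 2 H
  1 × O: no H
  Total hydrogens = 7.
Molecular formula: C7H7NO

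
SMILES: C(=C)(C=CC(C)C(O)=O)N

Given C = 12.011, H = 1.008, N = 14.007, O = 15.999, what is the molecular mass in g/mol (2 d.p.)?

Molecular formula: C7H11NO2.
M = 7×12.011 + 11×1.008 + 1×14.007 + 2×15.999 = 141.17 g/mol.

141.17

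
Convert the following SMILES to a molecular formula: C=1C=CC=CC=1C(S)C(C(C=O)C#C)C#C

C14H12OS

Heavy atoms from the SMILES: 14 C, 1 O, 1 S.
Implicit hydrogens by atom environment:
  6 × C: 1 H each → 6
  5 × C (aromatic): 1 H each → 5
  2 × C: no H
  1 × C (aromatic): no H
  1 × O: no H
  1 × S: 1 H
  Total hydrogens = 12.
Molecular formula: C14H12OS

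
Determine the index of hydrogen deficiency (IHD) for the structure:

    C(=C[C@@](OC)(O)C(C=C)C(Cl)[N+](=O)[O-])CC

3

Molecular formula from the SMILES: C10H16ClNO4.
DoU = (2C + 2 + N − H − X)/2 = (2·10 + 2 + 1 − 16 − 1)/2 = 6/2 = 3.
(Structurally: 0 ring(s) + 3 π bond(s) = 3.)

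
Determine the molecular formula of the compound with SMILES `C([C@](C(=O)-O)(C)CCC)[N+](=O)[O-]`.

Heavy atoms from the SMILES: 7 C, 1 N, 4 O.
Implicit hydrogens by atom environment:
  3 × C: 2 H each → 6
  2 × C: 3 H each → 6
  2 × C: no H
  2 × O: no H
  1 × N (charge +1): no H
  1 × O: 1 H
  1 × O (charge -1): no H
  Total hydrogens = 13.
Molecular formula: C7H13NO4

C7H13NO4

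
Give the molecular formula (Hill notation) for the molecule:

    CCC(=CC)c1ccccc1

Heavy atoms from the SMILES: 11 C.
Implicit hydrogens by atom environment:
  5 × C (aromatic): 1 H each → 5
  2 × C: 3 H each → 6
  1 × C: 2 H
  1 × C: 1 H
  1 × C: no H
  1 × C (aromatic): no H
  Total hydrogens = 14.
Molecular formula: C11H14

C11H14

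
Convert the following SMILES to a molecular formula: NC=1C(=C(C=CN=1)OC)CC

C8H12N2O

Heavy atoms from the SMILES: 8 C, 2 N, 1 O.
Implicit hydrogens by atom environment:
  3 × C (aromatic): no H
  2 × C: 3 H each → 6
  2 × C (aromatic): 1 H each → 2
  1 × C: 2 H
  1 × N: 2 H
  1 × N (aromatic): no H
  1 × O: no H
  Total hydrogens = 12.
Molecular formula: C8H12N2O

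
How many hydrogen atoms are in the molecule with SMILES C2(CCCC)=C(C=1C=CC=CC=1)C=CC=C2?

Hydrogens are implicit in SMILES; fill each atom to its normal valence:
  9 × C (aromatic): 1 H each → 9
  3 × C: 2 H each → 6
  3 × C (aromatic): no H
  1 × C: 3 H
  Total hydrogens = 18.

18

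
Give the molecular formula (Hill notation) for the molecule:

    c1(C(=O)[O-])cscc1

C5H3O2S-

Heavy atoms from the SMILES: 5 C, 2 O, 1 S.
Implicit hydrogens by atom environment:
  3 × C (aromatic): 1 H each → 3
  1 × C (aromatic): no H
  1 × C: no H
  1 × O: no H
  1 × O (charge -1): no H
  1 × S (aromatic): no H
  Total hydrogens = 3.
Net charge -1.
Molecular formula: C5H3O2S-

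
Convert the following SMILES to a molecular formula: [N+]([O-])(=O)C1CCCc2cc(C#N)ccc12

Heavy atoms from the SMILES: 11 C, 2 N, 2 O.
Implicit hydrogens by atom environment:
  3 × C: 2 H each → 6
  3 × C (aromatic): 1 H each → 3
  3 × C (aromatic): no H
  1 × C: 1 H
  1 × C: no H
  1 × N: no H
  1 × N (charge +1): no H
  1 × O: no H
  1 × O (charge -1): no H
  Total hydrogens = 10.
Molecular formula: C11H10N2O2

C11H10N2O2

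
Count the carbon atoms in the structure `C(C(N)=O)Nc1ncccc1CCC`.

The symbol for carbon appears 10 times in the SMILES. Lowercase c denotes aromatic carbon and counts toward C.

10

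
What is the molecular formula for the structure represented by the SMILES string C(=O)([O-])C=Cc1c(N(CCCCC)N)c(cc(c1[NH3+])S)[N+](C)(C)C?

C17H29N4O2S+

Heavy atoms from the SMILES: 17 C, 4 N, 2 O, 1 S.
Implicit hydrogens by atom environment:
  5 × C (aromatic): no H
  4 × C: 3 H each → 12
  4 × C: 2 H each → 8
  2 × C: 1 H each → 2
  1 × C (aromatic): 1 H
  1 × C: no H
  1 × N (charge +1): 3 H
  1 × N: 2 H
  1 × N: no H
  1 × N (charge +1): no H
  1 × O: no H
  1 × O (charge -1): no H
  1 × S: 1 H
  Total hydrogens = 29.
Net charge +1.
Molecular formula: C17H29N4O2S+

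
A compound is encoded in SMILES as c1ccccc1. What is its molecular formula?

Heavy atoms from the SMILES: 6 C.
Implicit hydrogens by atom environment:
  6 × C (aromatic): 1 H each → 6
  Total hydrogens = 6.
Molecular formula: C6H6

C6H6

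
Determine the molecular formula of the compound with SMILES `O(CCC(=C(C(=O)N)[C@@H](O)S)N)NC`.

Heavy atoms from the SMILES: 7 C, 3 N, 3 O, 1 S.
Implicit hydrogens by atom environment:
  3 × C: no H
  2 × C: 2 H each → 4
  2 × N: 2 H each → 4
  2 × O: no H
  1 × C: 3 H
  1 × C: 1 H
  1 × N: 1 H
  1 × O: 1 H
  1 × S: 1 H
  Total hydrogens = 15.
Molecular formula: C7H15N3O3S

C7H15N3O3S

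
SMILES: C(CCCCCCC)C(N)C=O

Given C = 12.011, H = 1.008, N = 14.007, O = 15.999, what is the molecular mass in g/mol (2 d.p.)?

171.28

Molecular formula: C10H21NO.
M = 10×12.011 + 21×1.008 + 1×14.007 + 1×15.999 = 171.28 g/mol.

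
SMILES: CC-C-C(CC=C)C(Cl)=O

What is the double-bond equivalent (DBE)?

Molecular formula from the SMILES: C8H13ClO.
DoU = (2C + 2 + N − H − X)/2 = (2·8 + 2 + 0 − 13 − 1)/2 = 4/2 = 2.
(Structurally: 0 ring(s) + 2 π bond(s) = 2.)

2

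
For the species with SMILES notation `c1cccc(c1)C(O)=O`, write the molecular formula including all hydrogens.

C7H6O2

Heavy atoms from the SMILES: 7 C, 2 O.
Implicit hydrogens by atom environment:
  5 × C (aromatic): 1 H each → 5
  1 × C (aromatic): no H
  1 × C: no H
  1 × O: 1 H
  1 × O: no H
  Total hydrogens = 6.
Molecular formula: C7H6O2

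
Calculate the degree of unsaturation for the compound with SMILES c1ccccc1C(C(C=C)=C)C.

6

Molecular formula from the SMILES: C12H14.
DoU = (2C + 2 + N − H − X)/2 = (2·12 + 2 + 0 − 14 − 0)/2 = 12/2 = 6.
(Structurally: 1 ring(s) + 5 π bond(s) = 6.)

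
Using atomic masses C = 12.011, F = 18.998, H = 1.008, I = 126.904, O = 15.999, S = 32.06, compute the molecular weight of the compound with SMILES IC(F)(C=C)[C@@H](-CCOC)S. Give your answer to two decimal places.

Molecular formula: C7H12FIOS.
M = 7×12.011 + 1×18.998 + 12×1.008 + 1×126.904 + 1×15.999 + 1×32.06 = 290.13 g/mol.

290.13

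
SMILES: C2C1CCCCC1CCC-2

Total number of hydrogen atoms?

Hydrogens are implicit in SMILES; fill each atom to its normal valence:
  8 × C: 2 H each → 16
  2 × C: 1 H each → 2
  Total hydrogens = 18.

18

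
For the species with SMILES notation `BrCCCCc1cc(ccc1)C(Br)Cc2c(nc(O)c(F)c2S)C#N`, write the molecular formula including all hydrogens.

C18H17Br2FN2OS

Heavy atoms from the SMILES: 2 Br, 18 C, 1 F, 2 N, 1 O, 1 S.
Implicit hydrogens by atom environment:
  7 × C (aromatic): no H
  5 × C: 2 H each → 10
  4 × C (aromatic): 1 H each → 4
  2 × Br: no H
  1 × C: 1 H
  1 × C: no H
  1 × F: no H
  1 × N (aromatic): no H
  1 × N: no H
  1 × O: 1 H
  1 × S: 1 H
  Total hydrogens = 17.
Molecular formula: C18H17Br2FN2OS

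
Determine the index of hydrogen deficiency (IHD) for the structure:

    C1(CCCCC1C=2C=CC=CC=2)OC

5

Molecular formula from the SMILES: C13H18O.
DoU = (2C + 2 + N − H − X)/2 = (2·13 + 2 + 0 − 18 − 0)/2 = 10/2 = 5.
(Structurally: 2 ring(s) + 3 π bond(s) = 5.)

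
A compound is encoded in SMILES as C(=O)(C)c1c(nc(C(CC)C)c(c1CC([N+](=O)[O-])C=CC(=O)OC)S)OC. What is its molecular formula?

C18H24N2O6S

Heavy atoms from the SMILES: 18 C, 2 N, 6 O, 1 S.
Implicit hydrogens by atom environment:
  5 × C: 3 H each → 15
  5 × C (aromatic): no H
  5 × O: no H
  4 × C: 1 H each → 4
  2 × C: 2 H each → 4
  2 × C: no H
  1 × N (aromatic): no H
  1 × N (charge +1): no H
  1 × O (charge -1): no H
  1 × S: 1 H
  Total hydrogens = 24.
Molecular formula: C18H24N2O6S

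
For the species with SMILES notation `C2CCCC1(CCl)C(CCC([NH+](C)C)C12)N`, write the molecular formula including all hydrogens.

C13H26ClN2+

Heavy atoms from the SMILES: 13 C, 1 Cl, 2 N.
Implicit hydrogens by atom environment:
  7 × C: 2 H each → 14
  3 × C: 1 H each → 3
  2 × C: 3 H each → 6
  1 × C: no H
  1 × Cl: no H
  1 × N: 2 H
  1 × N (charge +1): 1 H
  Total hydrogens = 26.
Net charge +1.
Molecular formula: C13H26ClN2+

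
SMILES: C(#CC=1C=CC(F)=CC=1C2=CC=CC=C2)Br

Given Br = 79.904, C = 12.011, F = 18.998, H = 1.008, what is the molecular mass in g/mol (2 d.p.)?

275.12

Molecular formula: C14H8BrF.
M = 1×79.904 + 14×12.011 + 1×18.998 + 8×1.008 = 275.12 g/mol.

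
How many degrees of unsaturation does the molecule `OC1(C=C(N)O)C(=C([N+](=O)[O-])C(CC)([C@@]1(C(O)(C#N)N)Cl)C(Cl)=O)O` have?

7

Molecular formula from the SMILES: C12H14Cl2N4O7.
DoU = (2C + 2 + N − H − X)/2 = (2·12 + 2 + 4 − 14 − 2)/2 = 14/2 = 7.
(Structurally: 1 ring(s) + 6 π bond(s) = 7.)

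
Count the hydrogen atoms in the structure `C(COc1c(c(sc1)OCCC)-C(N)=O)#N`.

12

Hydrogens are implicit in SMILES; fill each atom to its normal valence:
  3 × C: 2 H each → 6
  3 × C (aromatic): no H
  3 × O: no H
  2 × C: no H
  1 × C: 3 H
  1 × C (aromatic): 1 H
  1 × N: 2 H
  1 × N: no H
  1 × S (aromatic): no H
  Total hydrogens = 12.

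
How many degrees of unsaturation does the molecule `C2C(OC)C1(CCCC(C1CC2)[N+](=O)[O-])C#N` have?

5

Molecular formula from the SMILES: C12H18N2O3.
DoU = (2C + 2 + N − H − X)/2 = (2·12 + 2 + 2 − 18 − 0)/2 = 10/2 = 5.
(Structurally: 2 ring(s) + 3 π bond(s) = 5.)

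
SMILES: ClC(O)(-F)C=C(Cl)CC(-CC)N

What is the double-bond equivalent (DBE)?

Molecular formula from the SMILES: C7H12Cl2FNO.
DoU = (2C + 2 + N − H − X)/2 = (2·7 + 2 + 1 − 12 − 3)/2 = 2/2 = 1.
(Structurally: 0 ring(s) + 1 π bond(s) = 1.)

1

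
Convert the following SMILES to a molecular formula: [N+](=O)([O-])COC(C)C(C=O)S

Heavy atoms from the SMILES: 5 C, 1 N, 4 O, 1 S.
Implicit hydrogens by atom environment:
  3 × C: 1 H each → 3
  3 × O: no H
  1 × C: 3 H
  1 × C: 2 H
  1 × N (charge +1): no H
  1 × O (charge -1): no H
  1 × S: 1 H
  Total hydrogens = 9.
Molecular formula: C5H9NO4S

C5H9NO4S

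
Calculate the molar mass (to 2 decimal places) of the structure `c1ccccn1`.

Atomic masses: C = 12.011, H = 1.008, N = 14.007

Molecular formula: C5H5N.
M = 5×12.011 + 5×1.008 + 1×14.007 = 79.10 g/mol.

79.10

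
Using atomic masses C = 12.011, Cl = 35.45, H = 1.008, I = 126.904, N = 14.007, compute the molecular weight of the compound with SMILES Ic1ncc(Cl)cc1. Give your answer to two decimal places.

239.44

Molecular formula: C5H3ClIN.
M = 5×12.011 + 1×35.45 + 3×1.008 + 1×126.904 + 1×14.007 = 239.44 g/mol.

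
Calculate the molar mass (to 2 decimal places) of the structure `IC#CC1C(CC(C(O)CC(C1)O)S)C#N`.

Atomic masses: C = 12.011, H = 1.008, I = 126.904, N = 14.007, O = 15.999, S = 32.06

351.20

Molecular formula: C11H14INO2S.
M = 11×12.011 + 14×1.008 + 1×126.904 + 1×14.007 + 2×15.999 + 1×32.06 = 351.20 g/mol.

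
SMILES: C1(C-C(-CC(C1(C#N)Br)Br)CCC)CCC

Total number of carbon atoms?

13

The symbol for carbon appears 13 times in the SMILES.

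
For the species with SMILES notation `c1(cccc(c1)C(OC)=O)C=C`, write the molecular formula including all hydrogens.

C10H10O2

Heavy atoms from the SMILES: 10 C, 2 O.
Implicit hydrogens by atom environment:
  4 × C (aromatic): 1 H each → 4
  2 × C (aromatic): no H
  2 × O: no H
  1 × C: 3 H
  1 × C: 2 H
  1 × C: 1 H
  1 × C: no H
  Total hydrogens = 10.
Molecular formula: C10H10O2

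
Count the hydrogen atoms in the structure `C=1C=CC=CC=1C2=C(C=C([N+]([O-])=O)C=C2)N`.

10

Hydrogens are implicit in SMILES; fill each atom to its normal valence:
  8 × C (aromatic): 1 H each → 8
  4 × C (aromatic): no H
  1 × N: 2 H
  1 × N (charge +1): no H
  1 × O: no H
  1 × O (charge -1): no H
  Total hydrogens = 10.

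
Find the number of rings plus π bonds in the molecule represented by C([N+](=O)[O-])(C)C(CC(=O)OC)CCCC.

2

Molecular formula from the SMILES: C10H19NO4.
DoU = (2C + 2 + N − H − X)/2 = (2·10 + 2 + 1 − 19 − 0)/2 = 4/2 = 2.
(Structurally: 0 ring(s) + 2 π bond(s) = 2.)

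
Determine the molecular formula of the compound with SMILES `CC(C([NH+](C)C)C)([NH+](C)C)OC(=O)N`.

Heavy atoms from the SMILES: 9 C, 3 N, 2 O.
Implicit hydrogens by atom environment:
  6 × C: 3 H each → 18
  2 × C: no H
  2 × N (charge +1): 1 H each → 2
  2 × O: no H
  1 × C: 1 H
  1 × N: 2 H
  Total hydrogens = 23.
Net charge +2.
Molecular formula: [C9H23N3O2]2+

[C9H23N3O2]2+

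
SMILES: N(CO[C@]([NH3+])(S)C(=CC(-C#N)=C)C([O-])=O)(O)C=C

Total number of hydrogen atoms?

13

Hydrogens are implicit in SMILES; fill each atom to its normal valence:
  5 × C: no H
  3 × C: 2 H each → 6
  2 × C: 1 H each → 2
  2 × N: no H
  2 × O: no H
  1 × N (charge +1): 3 H
  1 × O: 1 H
  1 × O (charge -1): no H
  1 × S: 1 H
  Total hydrogens = 13.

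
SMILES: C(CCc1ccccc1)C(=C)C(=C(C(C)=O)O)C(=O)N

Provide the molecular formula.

Heavy atoms from the SMILES: 16 C, 1 N, 3 O.
Implicit hydrogens by atom environment:
  5 × C (aromatic): 1 H each → 5
  5 × C: no H
  4 × C: 2 H each → 8
  2 × O: no H
  1 × C: 3 H
  1 × C (aromatic): no H
  1 × N: 2 H
  1 × O: 1 H
  Total hydrogens = 19.
Molecular formula: C16H19NO3

C16H19NO3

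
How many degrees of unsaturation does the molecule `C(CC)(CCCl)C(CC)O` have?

0

Molecular formula from the SMILES: C8H17ClO.
DoU = (2C + 2 + N − H − X)/2 = (2·8 + 2 + 0 − 17 − 1)/2 = 0/2 = 0.
(Structurally: 0 ring(s) + 0 π bond(s) = 0.)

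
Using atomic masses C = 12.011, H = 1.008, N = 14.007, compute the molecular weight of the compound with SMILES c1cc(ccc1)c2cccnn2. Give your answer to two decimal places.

156.19

Molecular formula: C10H8N2.
M = 10×12.011 + 8×1.008 + 2×14.007 = 156.19 g/mol.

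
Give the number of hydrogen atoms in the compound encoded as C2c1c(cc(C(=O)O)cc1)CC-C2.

12

Hydrogens are implicit in SMILES; fill each atom to its normal valence:
  4 × C: 2 H each → 8
  3 × C (aromatic): 1 H each → 3
  3 × C (aromatic): no H
  1 × C: no H
  1 × O: 1 H
  1 × O: no H
  Total hydrogens = 12.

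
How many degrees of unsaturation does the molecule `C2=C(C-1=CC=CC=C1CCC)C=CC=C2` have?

Molecular formula from the SMILES: C15H16.
DoU = (2C + 2 + N − H − X)/2 = (2·15 + 2 + 0 − 16 − 0)/2 = 16/2 = 8.
(Structurally: 2 ring(s) + 6 π bond(s) = 8.)

8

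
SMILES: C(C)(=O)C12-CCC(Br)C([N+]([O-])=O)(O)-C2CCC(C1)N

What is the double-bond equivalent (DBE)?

4

Molecular formula from the SMILES: C12H19BrN2O4.
DoU = (2C + 2 + N − H − X)/2 = (2·12 + 2 + 2 − 19 − 1)/2 = 8/2 = 4.
(Structurally: 2 ring(s) + 2 π bond(s) = 4.)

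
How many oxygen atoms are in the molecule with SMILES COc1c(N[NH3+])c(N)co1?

2

The symbol for oxygen appears 2 times in the SMILES.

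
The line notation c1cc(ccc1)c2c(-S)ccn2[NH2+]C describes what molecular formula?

Heavy atoms from the SMILES: 11 C, 2 N, 1 S.
Implicit hydrogens by atom environment:
  7 × C (aromatic): 1 H each → 7
  3 × C (aromatic): no H
  1 × C: 3 H
  1 × N (charge +1): 2 H
  1 × N (aromatic): no H
  1 × S: 1 H
  Total hydrogens = 13.
Net charge +1.
Molecular formula: C11H13N2S+

C11H13N2S+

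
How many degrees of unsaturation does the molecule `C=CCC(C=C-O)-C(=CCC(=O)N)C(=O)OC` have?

Molecular formula from the SMILES: C12H17NO4.
DoU = (2C + 2 + N − H − X)/2 = (2·12 + 2 + 1 − 17 − 0)/2 = 10/2 = 5.
(Structurally: 0 ring(s) + 5 π bond(s) = 5.)

5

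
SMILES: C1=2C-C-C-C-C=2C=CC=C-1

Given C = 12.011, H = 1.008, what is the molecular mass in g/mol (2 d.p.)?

132.21

Molecular formula: C10H12.
M = 10×12.011 + 12×1.008 = 132.21 g/mol.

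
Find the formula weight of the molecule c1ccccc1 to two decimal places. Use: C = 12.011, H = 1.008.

Molecular formula: C6H6.
M = 6×12.011 + 6×1.008 = 78.11 g/mol.

78.11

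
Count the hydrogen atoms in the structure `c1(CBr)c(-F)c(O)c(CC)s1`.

Hydrogens are implicit in SMILES; fill each atom to its normal valence:
  4 × C (aromatic): no H
  2 × C: 2 H each → 4
  1 × Br: no H
  1 × C: 3 H
  1 × F: no H
  1 × O: 1 H
  1 × S (aromatic): no H
  Total hydrogens = 8.

8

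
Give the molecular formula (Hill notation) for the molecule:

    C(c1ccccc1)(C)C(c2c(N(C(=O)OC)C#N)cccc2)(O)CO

C19H20N2O4

Heavy atoms from the SMILES: 19 C, 2 N, 4 O.
Implicit hydrogens by atom environment:
  9 × C (aromatic): 1 H each → 9
  3 × C: no H
  3 × C (aromatic): no H
  2 × C: 3 H each → 6
  2 × N: no H
  2 × O: 1 H each → 2
  2 × O: no H
  1 × C: 2 H
  1 × C: 1 H
  Total hydrogens = 20.
Molecular formula: C19H20N2O4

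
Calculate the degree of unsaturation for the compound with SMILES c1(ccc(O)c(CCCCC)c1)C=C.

5

Molecular formula from the SMILES: C13H18O.
DoU = (2C + 2 + N − H − X)/2 = (2·13 + 2 + 0 − 18 − 0)/2 = 10/2 = 5.
(Structurally: 1 ring(s) + 4 π bond(s) = 5.)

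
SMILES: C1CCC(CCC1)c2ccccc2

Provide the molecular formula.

C13H18

Heavy atoms from the SMILES: 13 C.
Implicit hydrogens by atom environment:
  6 × C: 2 H each → 12
  5 × C (aromatic): 1 H each → 5
  1 × C: 1 H
  1 × C (aromatic): no H
  Total hydrogens = 18.
Molecular formula: C13H18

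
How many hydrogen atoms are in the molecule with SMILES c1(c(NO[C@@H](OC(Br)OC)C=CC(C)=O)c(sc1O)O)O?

14

Hydrogens are implicit in SMILES; fill each atom to its normal valence:
  4 × C: 1 H each → 4
  4 × C (aromatic): no H
  4 × O: no H
  3 × O: 1 H each → 3
  2 × C: 3 H each → 6
  1 × Br: no H
  1 × C: no H
  1 × N: 1 H
  1 × S (aromatic): no H
  Total hydrogens = 14.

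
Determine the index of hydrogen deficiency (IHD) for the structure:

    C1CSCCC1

1

Molecular formula from the SMILES: C5H10S.
DoU = (2C + 2 + N − H − X)/2 = (2·5 + 2 + 0 − 10 − 0)/2 = 2/2 = 1.
(Structurally: 1 ring(s) + 0 π bond(s) = 1.)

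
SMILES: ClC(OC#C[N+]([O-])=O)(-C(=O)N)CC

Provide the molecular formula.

C6H7ClN2O4

Heavy atoms from the SMILES: 6 C, 1 Cl, 2 N, 4 O.
Implicit hydrogens by atom environment:
  4 × C: no H
  3 × O: no H
  1 × C: 3 H
  1 × C: 2 H
  1 × Cl: no H
  1 × N: 2 H
  1 × N (charge +1): no H
  1 × O (charge -1): no H
  Total hydrogens = 7.
Molecular formula: C6H7ClN2O4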